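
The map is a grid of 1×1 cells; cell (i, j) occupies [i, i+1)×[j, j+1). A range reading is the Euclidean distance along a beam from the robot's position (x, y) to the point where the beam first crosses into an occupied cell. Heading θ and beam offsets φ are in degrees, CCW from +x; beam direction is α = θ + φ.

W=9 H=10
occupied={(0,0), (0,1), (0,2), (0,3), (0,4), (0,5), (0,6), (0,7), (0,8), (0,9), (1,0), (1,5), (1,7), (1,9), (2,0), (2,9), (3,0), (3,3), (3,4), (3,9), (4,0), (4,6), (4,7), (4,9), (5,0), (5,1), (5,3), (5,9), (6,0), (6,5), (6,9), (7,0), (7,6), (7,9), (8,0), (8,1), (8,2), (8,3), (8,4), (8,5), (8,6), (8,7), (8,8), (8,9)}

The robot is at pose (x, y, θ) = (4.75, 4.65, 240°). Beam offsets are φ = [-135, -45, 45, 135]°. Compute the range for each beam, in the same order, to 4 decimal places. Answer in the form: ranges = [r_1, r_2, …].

ranges = [1.3976, 0.7765, 0.9659, 1.3523]

beam 1: φ=-135°, α=105°
  d=(-0.2588,0.9659)  start (4,4)  tX=2.8978 tY=0.3623  stride 1/|dx|=3.8637 1/|dy|=1.0353
    cross y-line → (4,5), t=0.3623
    cross y-line → (4,6), t=1.3976 (wall)
  → r_1 = 1.3976
beam 2: φ=-45°, α=195°
  d=(-0.9659,-0.2588)  start (4,4)  tX=0.7765 tY=2.5114  stride 1/|dx|=1.0353 1/|dy|=3.8637
    cross x-line → (3,4), t=0.7765 (wall)
  → r_2 = 0.7765
beam 3: φ=45°, α=285°
  d=(0.2588,-0.9659)  start (4,4)  tX=0.9659 tY=0.6729  stride 1/|dx|=3.8637 1/|dy|=1.0353
    cross y-line → (4,3), t=0.6729
    cross x-line → (5,3), t=0.9659 (wall)
  → r_3 = 0.9659
beam 4: φ=135°, α=15°
  d=(0.9659,0.2588)  start (4,4)  tX=0.2588 tY=1.3523  stride 1/|dx|=1.0353 1/|dy|=3.8637
    cross x-line → (5,4), t=0.2588
    cross x-line → (6,4), t=1.2941
    cross y-line → (6,5), t=1.3523 (wall)
  → r_4 = 1.3523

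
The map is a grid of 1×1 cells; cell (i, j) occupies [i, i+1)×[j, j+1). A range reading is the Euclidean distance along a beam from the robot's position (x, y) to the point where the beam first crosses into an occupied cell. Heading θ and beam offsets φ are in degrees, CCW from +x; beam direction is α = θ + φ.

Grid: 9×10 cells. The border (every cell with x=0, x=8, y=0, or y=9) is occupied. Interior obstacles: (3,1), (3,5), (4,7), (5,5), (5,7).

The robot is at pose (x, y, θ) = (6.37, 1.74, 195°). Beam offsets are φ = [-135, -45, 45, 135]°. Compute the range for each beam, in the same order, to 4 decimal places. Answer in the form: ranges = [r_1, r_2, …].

beam 1: φ=-135°, α=60°
  cosα=0.5000 sinα=0.8660 | (6,1) | tMaxX 1.2600 tMaxY 0.3002 | tΔX 2.0000 tΔY 1.1547
    t=0.3002 [y] (6,2)
    t=1.2600 [x] (7,2)
    t=1.4549 [y] (7,3)
    t=2.6096 [y] (7,4)
    t=3.2600 [x] (8,4) — stop
  → r_1 = 3.2600
beam 2: φ=-45°, α=150°
  cosα=-0.8660 sinα=0.5000 | (6,1) | tMaxX 0.4272 tMaxY 0.5200 | tΔX 1.1547 tΔY 2.0000
    t=0.4272 [x] (5,1)
    t=0.5200 [y] (5,2)
    t=1.5819 [x] (4,2)
    t=2.5200 [y] (4,3)
    t=2.7366 [x] (3,3)
    t=3.8913 [x] (2,3)
    t=4.5200 [y] (2,4)
    t=5.0460 [x] (1,4)
    t=6.2007 [x] (0,4) — stop
  → r_2 = 6.2007
beam 3: φ=45°, α=240°
  cosα=-0.5000 sinα=-0.8660 | (6,1) | tMaxX 0.7400 tMaxY 0.8545 | tΔX 2.0000 tΔY 1.1547
    t=0.7400 [x] (5,1)
    t=0.8545 [y] (5,0) — stop
  → r_3 = 0.8545
beam 4: φ=135°, α=330°
  cosα=0.8660 sinα=-0.5000 | (6,1) | tMaxX 0.7275 tMaxY 1.4800 | tΔX 1.1547 tΔY 2.0000
    t=0.7275 [x] (7,1)
    t=1.4800 [y] (7,0) — stop
  → r_4 = 1.4800

ranges = [3.2600, 6.2007, 0.8545, 1.4800]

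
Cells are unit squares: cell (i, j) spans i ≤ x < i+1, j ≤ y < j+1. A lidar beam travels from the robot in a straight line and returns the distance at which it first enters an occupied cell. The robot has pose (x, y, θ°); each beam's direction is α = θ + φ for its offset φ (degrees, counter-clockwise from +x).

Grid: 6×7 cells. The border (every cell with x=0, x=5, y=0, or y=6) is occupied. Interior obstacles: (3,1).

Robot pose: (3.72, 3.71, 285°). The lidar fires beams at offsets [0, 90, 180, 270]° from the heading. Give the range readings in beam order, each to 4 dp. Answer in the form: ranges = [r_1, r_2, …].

ranges = [2.8056, 1.3252, 2.3708, 2.8160]

beam 1: φ=0°, α=285°
  dir = (cos 285°, sin 285°) = (0.2588, -0.9659); from cell (3,3)
  next x-line at t=1.0818, next y-line at t=0.7350; Δt_x=3.8637, Δt_y=1.0353
    y: enter (3,2) at t=0.7350
    x: enter (4,2) at t=1.0818
    y: enter (4,1) at t=1.7703
    y: enter (4,0) at t=2.8056 ← occupied
  → r_1 = 2.8056
beam 2: φ=90°, α=15°
  dir = (cos 15°, sin 15°) = (0.9659, 0.2588); from cell (3,3)
  next x-line at t=0.2899, next y-line at t=1.1205; Δt_x=1.0353, Δt_y=3.8637
    x: enter (4,3) at t=0.2899
    y: enter (4,4) at t=1.1205
    x: enter (5,4) at t=1.3252 ← occupied
  → r_2 = 1.3252
beam 3: φ=180°, α=105°
  dir = (cos 105°, sin 105°) = (-0.2588, 0.9659); from cell (3,3)
  next x-line at t=2.7819, next y-line at t=0.3002; Δt_x=3.8637, Δt_y=1.0353
    y: enter (3,4) at t=0.3002
    y: enter (3,5) at t=1.3355
    y: enter (3,6) at t=2.3708 ← occupied
  → r_3 = 2.3708
beam 4: φ=270°, α=195°
  dir = (cos 195°, sin 195°) = (-0.9659, -0.2588); from cell (3,3)
  next x-line at t=0.7454, next y-line at t=2.7432; Δt_x=1.0353, Δt_y=3.8637
    x: enter (2,3) at t=0.7454
    x: enter (1,3) at t=1.7807
    y: enter (1,2) at t=2.7432
    x: enter (0,2) at t=2.8160 ← occupied
  → r_4 = 2.8160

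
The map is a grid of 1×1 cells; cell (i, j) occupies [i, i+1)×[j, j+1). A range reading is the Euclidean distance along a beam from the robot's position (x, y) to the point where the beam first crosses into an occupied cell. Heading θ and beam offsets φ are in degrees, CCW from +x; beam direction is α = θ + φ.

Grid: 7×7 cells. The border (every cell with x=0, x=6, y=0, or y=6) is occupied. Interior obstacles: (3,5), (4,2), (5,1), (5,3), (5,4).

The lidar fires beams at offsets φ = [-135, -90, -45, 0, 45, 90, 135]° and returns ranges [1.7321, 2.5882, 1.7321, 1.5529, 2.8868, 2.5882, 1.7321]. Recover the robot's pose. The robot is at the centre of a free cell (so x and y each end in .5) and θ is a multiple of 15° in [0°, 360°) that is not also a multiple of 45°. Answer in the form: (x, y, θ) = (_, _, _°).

(x, y, θ) = (2.5, 3.5, 195°)

Candidates: 20 free-cell centres × 16 headings = 320 poses. Raycast each; keep the one whose scan matches to 4 dp.
  (3.5, 1.5, 300°): beam 1 = 2.5882 ≠ 1.7321 ✗
  (2.5, 3.5, 210°): beam 1 = 1.9319 ≠ 1.7321 ✗
  (3.5, 3.5, 150°): beam 1 = 1.5529 ≠ 1.7321 ✗
  …
  (2.5, 3.5, 195°): r_1=1.7321, r_2=2.5882, r_3=1.7321, r_4=1.5529, r_5=2.8868, r_6=2.5882, r_7=1.7321 — all match ✓
Only this pose fits every beam.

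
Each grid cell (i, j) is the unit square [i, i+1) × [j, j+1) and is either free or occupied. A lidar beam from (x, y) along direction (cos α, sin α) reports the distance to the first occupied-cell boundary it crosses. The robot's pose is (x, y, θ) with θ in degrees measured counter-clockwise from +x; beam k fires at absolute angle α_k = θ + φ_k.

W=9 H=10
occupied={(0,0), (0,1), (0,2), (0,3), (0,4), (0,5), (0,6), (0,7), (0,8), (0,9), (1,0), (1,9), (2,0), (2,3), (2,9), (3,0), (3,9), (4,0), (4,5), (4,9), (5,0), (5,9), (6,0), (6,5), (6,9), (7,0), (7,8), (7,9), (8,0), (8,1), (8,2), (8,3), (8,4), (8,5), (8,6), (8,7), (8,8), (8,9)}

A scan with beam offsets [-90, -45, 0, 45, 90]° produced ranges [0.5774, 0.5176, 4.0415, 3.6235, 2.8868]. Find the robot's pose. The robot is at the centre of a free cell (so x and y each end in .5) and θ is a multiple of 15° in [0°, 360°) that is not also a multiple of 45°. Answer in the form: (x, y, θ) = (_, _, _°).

(x, y, θ) = (3.5, 5.5, 60°)

Enumerate (i+0.5, j+0.5, θ) over the 52 free cells and 16 admissible headings. For each, cast all 5 beams and compare to the given ranges.
  (5.5, 1.5, 60°): beam 1 = 1.0000 ≠ 0.5774 ✗
  (3.5, 3.5, 60°): beam 1 = 5.0000 ≠ 0.5774 ✗
  (6.5, 3.5, 15°): beam 1 = 2.5882 ≠ 0.5774 ✗
  (6.5, 2.5, 210°): beam 1 = 3.0000 ≠ 0.5774 ✗
  (2.5, 5.5, 285°): beam 1 = 1.5529 ≠ 0.5774 ✗
  …
  (3.5, 5.5, 60°): r_1=0.5774, r_2=0.5176, r_3=4.0415, r_4=3.6235, r_5=2.8868 — all match ✓
Unique over the lattice → pose = (3.5, 5.5, 60°).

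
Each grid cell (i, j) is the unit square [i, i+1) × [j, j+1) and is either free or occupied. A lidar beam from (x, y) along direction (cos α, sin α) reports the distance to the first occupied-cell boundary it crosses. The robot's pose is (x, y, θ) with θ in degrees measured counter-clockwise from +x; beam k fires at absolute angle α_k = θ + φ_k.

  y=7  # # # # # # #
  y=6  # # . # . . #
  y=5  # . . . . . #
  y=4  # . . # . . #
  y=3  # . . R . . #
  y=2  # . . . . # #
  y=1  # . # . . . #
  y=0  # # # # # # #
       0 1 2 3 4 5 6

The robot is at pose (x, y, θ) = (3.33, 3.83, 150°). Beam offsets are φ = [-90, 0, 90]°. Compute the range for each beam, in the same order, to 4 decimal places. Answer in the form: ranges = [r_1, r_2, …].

beam 1: φ=-90°, α=60°
  direction (0.5000, 0.8660); cell (3,3); t to first gridline: x 1.3400, y 0.1963 (then +2.0000 / +1.1547)
    (3,4) via y @ 0.1963  # hit
  → r_1 = 0.1963
beam 2: φ=0°, α=150°
  direction (-0.8660, 0.5000); cell (3,3); t to first gridline: x 0.3811, y 0.3400 (then +1.1547 / +2.0000)
    (3,4) via y @ 0.3400  # hit
  → r_2 = 0.3400
beam 3: φ=90°, α=240°
  direction (-0.5000, -0.8660); cell (3,3); t to first gridline: x 0.6600, y 0.9584 (then +2.0000 / +1.1547)
    (2,3) via x @ 0.6600
    (2,2) via y @ 0.9584
    (2,1) via y @ 2.1131  # hit
  → r_3 = 2.1131

ranges = [0.1963, 0.3400, 2.1131]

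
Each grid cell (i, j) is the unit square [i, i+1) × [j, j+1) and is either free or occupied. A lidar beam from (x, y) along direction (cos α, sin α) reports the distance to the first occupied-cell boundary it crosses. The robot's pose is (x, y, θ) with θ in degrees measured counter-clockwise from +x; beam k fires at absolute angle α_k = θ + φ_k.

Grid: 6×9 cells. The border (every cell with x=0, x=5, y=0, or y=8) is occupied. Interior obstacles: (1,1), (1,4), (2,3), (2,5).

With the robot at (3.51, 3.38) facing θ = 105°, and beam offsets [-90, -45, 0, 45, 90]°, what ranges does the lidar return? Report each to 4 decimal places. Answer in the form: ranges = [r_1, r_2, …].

ranges = [1.5426, 2.9800, 1.9705, 0.5889, 0.5280]

beam 1: φ=-90°, α=15°
  direction (0.9659, 0.2588); cell (3,3); t to first gridline: x 0.5073, y 2.3955 (then +1.0353 / +3.8637)
    (4,3) via x @ 0.5073
    (5,3) via x @ 1.5426  # hit
  → r_1 = 1.5426
beam 2: φ=-45°, α=60°
  direction (0.5000, 0.8660); cell (3,3); t to first gridline: x 0.9800, y 0.7159 (then +2.0000 / +1.1547)
    (3,4) via y @ 0.7159
    (4,4) via x @ 0.9800
    (4,5) via y @ 1.8706
    (5,5) via x @ 2.9800  # hit
  → r_2 = 2.9800
beam 3: φ=0°, α=105°
  direction (-0.2588, 0.9659); cell (3,3); t to first gridline: x 1.9705, y 0.6419 (then +3.8637 / +1.0353)
    (3,4) via y @ 0.6419
    (3,5) via y @ 1.6771
    (2,5) via x @ 1.9705  # hit
  → r_3 = 1.9705
beam 4: φ=45°, α=150°
  direction (-0.8660, 0.5000); cell (3,3); t to first gridline: x 0.5889, y 1.2400 (then +1.1547 / +2.0000)
    (2,3) via x @ 0.5889  # hit
  → r_4 = 0.5889
beam 5: φ=90°, α=195°
  direction (-0.9659, -0.2588); cell (3,3); t to first gridline: x 0.5280, y 1.4682 (then +1.0353 / +3.8637)
    (2,3) via x @ 0.5280  # hit
  → r_5 = 0.5280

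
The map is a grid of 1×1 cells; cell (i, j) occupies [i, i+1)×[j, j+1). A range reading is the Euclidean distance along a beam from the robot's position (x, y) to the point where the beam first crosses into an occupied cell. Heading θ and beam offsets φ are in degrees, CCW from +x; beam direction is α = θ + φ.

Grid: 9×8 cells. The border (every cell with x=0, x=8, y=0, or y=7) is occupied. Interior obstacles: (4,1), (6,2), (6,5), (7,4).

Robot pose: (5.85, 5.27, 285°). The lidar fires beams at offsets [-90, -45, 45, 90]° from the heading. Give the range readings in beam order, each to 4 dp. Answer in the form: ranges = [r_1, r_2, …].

ranges = [5.0211, 4.9306, 0.1732, 0.1553]

beam 1: φ=-90°, α=195°
  dir = (cos 195°, sin 195°) = (-0.9659, -0.2588); from cell (5,5)
  next x-line at t=0.8800, next y-line at t=1.0432; Δt_x=1.0353, Δt_y=3.8637
    x: enter (4,5) at t=0.8800
    y: enter (4,4) at t=1.0432
    x: enter (3,4) at t=1.9153
    x: enter (2,4) at t=2.9505
    x: enter (1,4) at t=3.9858
    y: enter (1,3) at t=4.9069
    x: enter (0,3) at t=5.0211 ← occupied
  → r_1 = 5.0211
beam 2: φ=-45°, α=240°
  dir = (cos 240°, sin 240°) = (-0.5000, -0.8660); from cell (5,5)
  next x-line at t=1.7000, next y-line at t=0.3118; Δt_x=2.0000, Δt_y=1.1547
    y: enter (5,4) at t=0.3118
    y: enter (5,3) at t=1.4665
    x: enter (4,3) at t=1.7000
    y: enter (4,2) at t=2.6212
    x: enter (3,2) at t=3.7000
    y: enter (3,1) at t=3.7759
    y: enter (3,0) at t=4.9306 ← occupied
  → r_2 = 4.9306
beam 3: φ=45°, α=330°
  dir = (cos 330°, sin 330°) = (0.8660, -0.5000); from cell (5,5)
  next x-line at t=0.1732, next y-line at t=0.5400; Δt_x=1.1547, Δt_y=2.0000
    x: enter (6,5) at t=0.1732 ← occupied
  → r_3 = 0.1732
beam 4: φ=90°, α=15°
  dir = (cos 15°, sin 15°) = (0.9659, 0.2588); from cell (5,5)
  next x-line at t=0.1553, next y-line at t=2.8205; Δt_x=1.0353, Δt_y=3.8637
    x: enter (6,5) at t=0.1553 ← occupied
  → r_4 = 0.1553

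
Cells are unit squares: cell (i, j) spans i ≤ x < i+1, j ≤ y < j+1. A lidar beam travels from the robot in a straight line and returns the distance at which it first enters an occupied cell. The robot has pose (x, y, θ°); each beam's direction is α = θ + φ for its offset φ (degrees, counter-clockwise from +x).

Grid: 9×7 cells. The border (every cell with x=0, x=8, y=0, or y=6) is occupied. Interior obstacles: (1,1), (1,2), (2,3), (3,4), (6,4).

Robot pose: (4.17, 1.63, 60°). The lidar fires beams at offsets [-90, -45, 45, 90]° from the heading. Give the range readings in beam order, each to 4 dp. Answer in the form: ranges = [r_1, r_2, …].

ranges = [1.2600, 3.9651, 2.4536, 2.5057]

beam 1: φ=-90°, α=330°
  d=(0.8660,-0.5000)  start (4,1)  tX=0.9584 tY=1.2600  stride 1/|dx|=1.1547 1/|dy|=2.0000
    cross x-line → (5,1), t=0.9584
    cross y-line → (5,0), t=1.2600 (wall)
  → r_1 = 1.2600
beam 2: φ=-45°, α=15°
  d=(0.9659,0.2588)  start (4,1)  tX=0.8593 tY=1.4296  stride 1/|dx|=1.0353 1/|dy|=3.8637
    cross x-line → (5,1), t=0.8593
    cross y-line → (5,2), t=1.4296
    cross x-line → (6,2), t=1.8946
    cross x-line → (7,2), t=2.9298
    cross x-line → (8,2), t=3.9651 (wall)
  → r_2 = 3.9651
beam 3: φ=45°, α=105°
  d=(-0.2588,0.9659)  start (4,1)  tX=0.6568 tY=0.3831  stride 1/|dx|=3.8637 1/|dy|=1.0353
    cross y-line → (4,2), t=0.3831
    cross x-line → (3,2), t=0.6568
    cross y-line → (3,3), t=1.4183
    cross y-line → (3,4), t=2.4536 (wall)
  → r_3 = 2.4536
beam 4: φ=90°, α=150°
  d=(-0.8660,0.5000)  start (4,1)  tX=0.1963 tY=0.7400  stride 1/|dx|=1.1547 1/|dy|=2.0000
    cross x-line → (3,1), t=0.1963
    cross y-line → (3,2), t=0.7400
    cross x-line → (2,2), t=1.3510
    cross x-line → (1,2), t=2.5057 (wall)
  → r_4 = 2.5057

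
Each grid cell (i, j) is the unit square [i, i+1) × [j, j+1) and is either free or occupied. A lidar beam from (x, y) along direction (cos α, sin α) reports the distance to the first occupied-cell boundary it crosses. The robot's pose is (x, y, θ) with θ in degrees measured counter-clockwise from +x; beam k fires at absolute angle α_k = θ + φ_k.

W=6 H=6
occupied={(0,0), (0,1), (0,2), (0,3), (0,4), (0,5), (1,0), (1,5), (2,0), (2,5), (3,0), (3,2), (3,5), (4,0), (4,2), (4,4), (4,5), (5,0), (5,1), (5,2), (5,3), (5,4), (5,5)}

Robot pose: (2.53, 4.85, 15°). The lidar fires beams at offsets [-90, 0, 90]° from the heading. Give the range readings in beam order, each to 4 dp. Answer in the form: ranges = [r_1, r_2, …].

ranges = [1.9153, 0.5796, 0.1553]

beam 1: φ=-90°, α=285°
  dir = (cos 285°, sin 285°) = (0.2588, -0.9659); from cell (2,4)
  next x-line at t=1.8159, next y-line at t=0.8800; Δt_x=3.8637, Δt_y=1.0353
    y: enter (2,3) at t=0.8800
    x: enter (3,3) at t=1.8159
    y: enter (3,2) at t=1.9153 ← occupied
  → r_1 = 1.9153
beam 2: φ=0°, α=15°
  dir = (cos 15°, sin 15°) = (0.9659, 0.2588); from cell (2,4)
  next x-line at t=0.4866, next y-line at t=0.5796; Δt_x=1.0353, Δt_y=3.8637
    x: enter (3,4) at t=0.4866
    y: enter (3,5) at t=0.5796 ← occupied
  → r_2 = 0.5796
beam 3: φ=90°, α=105°
  dir = (cos 105°, sin 105°) = (-0.2588, 0.9659); from cell (2,4)
  next x-line at t=2.0478, next y-line at t=0.1553; Δt_x=3.8637, Δt_y=1.0353
    y: enter (2,5) at t=0.1553 ← occupied
  → r_3 = 0.1553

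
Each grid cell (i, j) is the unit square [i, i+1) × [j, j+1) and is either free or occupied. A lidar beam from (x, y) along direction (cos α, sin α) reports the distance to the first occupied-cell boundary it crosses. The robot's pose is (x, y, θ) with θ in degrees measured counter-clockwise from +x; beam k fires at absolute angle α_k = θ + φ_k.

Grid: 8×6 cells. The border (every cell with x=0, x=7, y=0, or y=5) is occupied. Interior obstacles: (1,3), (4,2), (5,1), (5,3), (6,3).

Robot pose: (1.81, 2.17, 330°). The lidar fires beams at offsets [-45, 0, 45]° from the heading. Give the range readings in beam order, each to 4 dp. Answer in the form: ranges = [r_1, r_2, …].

ranges = [1.2113, 2.3400, 2.2673]

beam 1: φ=-45°, α=285°
  direction (0.2588, -0.9659); cell (1,2); t to first gridline: x 0.7341, y 0.1760 (then +3.8637 / +1.0353)
    (1,1) via y @ 0.1760
    (2,1) via x @ 0.7341
    (2,0) via y @ 1.2113  # hit
  → r_1 = 1.2113
beam 2: φ=0°, α=330°
  direction (0.8660, -0.5000); cell (1,2); t to first gridline: x 0.2194, y 0.3400 (then +1.1547 / +2.0000)
    (2,2) via x @ 0.2194
    (2,1) via y @ 0.3400
    (3,1) via x @ 1.3741
    (3,0) via y @ 2.3400  # hit
  → r_2 = 2.3400
beam 3: φ=45°, α=15°
  direction (0.9659, 0.2588); cell (1,2); t to first gridline: x 0.1967, y 3.2069 (then +1.0353 / +3.8637)
    (2,2) via x @ 0.1967
    (3,2) via x @ 1.2320
    (4,2) via x @ 2.2673  # hit
  → r_3 = 2.2673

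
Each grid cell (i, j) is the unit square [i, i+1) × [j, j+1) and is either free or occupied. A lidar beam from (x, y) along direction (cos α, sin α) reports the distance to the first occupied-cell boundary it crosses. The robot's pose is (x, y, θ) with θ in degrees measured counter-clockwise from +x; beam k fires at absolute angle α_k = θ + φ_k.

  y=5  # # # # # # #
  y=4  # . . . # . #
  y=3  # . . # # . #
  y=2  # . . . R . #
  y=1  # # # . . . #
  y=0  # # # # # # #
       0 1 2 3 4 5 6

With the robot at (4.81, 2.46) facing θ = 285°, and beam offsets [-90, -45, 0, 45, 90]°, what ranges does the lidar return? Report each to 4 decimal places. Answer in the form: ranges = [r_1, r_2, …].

beam 1: φ=-90°, α=195°
  dir = (cos 195°, sin 195°) = (-0.9659, -0.2588); from cell (4,2)
  next x-line at t=0.8386, next y-line at t=1.7773; Δt_x=1.0353, Δt_y=3.8637
    x: enter (3,2) at t=0.8386
    y: enter (3,1) at t=1.7773
    x: enter (2,1) at t=1.8738 ← occupied
  → r_1 = 1.8738
beam 2: φ=-45°, α=240°
  dir = (cos 240°, sin 240°) = (-0.5000, -0.8660); from cell (4,2)
  next x-line at t=1.6200, next y-line at t=0.5312; Δt_x=2.0000, Δt_y=1.1547
    y: enter (4,1) at t=0.5312
    x: enter (3,1) at t=1.6200
    y: enter (3,0) at t=1.6859 ← occupied
  → r_2 = 1.6859
beam 3: φ=0°, α=285°
  dir = (cos 285°, sin 285°) = (0.2588, -0.9659); from cell (4,2)
  next x-line at t=0.7341, next y-line at t=0.4762; Δt_x=3.8637, Δt_y=1.0353
    y: enter (4,1) at t=0.4762
    x: enter (5,1) at t=0.7341
    y: enter (5,0) at t=1.5115 ← occupied
  → r_3 = 1.5115
beam 4: φ=45°, α=330°
  dir = (cos 330°, sin 330°) = (0.8660, -0.5000); from cell (4,2)
  next x-line at t=0.2194, next y-line at t=0.9200; Δt_x=1.1547, Δt_y=2.0000
    x: enter (5,2) at t=0.2194
    y: enter (5,1) at t=0.9200
    x: enter (6,1) at t=1.3741 ← occupied
  → r_4 = 1.3741
beam 5: φ=90°, α=15°
  dir = (cos 15°, sin 15°) = (0.9659, 0.2588); from cell (4,2)
  next x-line at t=0.1967, next y-line at t=2.0864; Δt_x=1.0353, Δt_y=3.8637
    x: enter (5,2) at t=0.1967
    x: enter (6,2) at t=1.2320 ← occupied
  → r_5 = 1.2320

ranges = [1.8738, 1.6859, 1.5115, 1.3741, 1.2320]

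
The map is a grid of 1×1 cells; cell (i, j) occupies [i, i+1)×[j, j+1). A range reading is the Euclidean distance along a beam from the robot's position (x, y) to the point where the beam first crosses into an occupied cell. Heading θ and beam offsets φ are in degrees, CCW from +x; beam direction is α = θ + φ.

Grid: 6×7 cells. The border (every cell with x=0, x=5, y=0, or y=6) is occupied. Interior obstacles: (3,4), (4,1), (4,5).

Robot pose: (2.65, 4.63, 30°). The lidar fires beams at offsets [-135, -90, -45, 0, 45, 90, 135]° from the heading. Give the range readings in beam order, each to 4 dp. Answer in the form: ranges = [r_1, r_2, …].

beam 1: φ=-135°, α=255°
  cosα=-0.2588 sinα=-0.9659 | (2,4) | tMaxX 2.5114 tMaxY 0.6522 | tΔX 3.8637 tΔY 1.0353
    t=0.6522 [y] (2,3)
    t=1.6875 [y] (2,2)
    t=2.5114 [x] (1,2)
    t=2.7228 [y] (1,1)
    t=3.7581 [y] (1,0) — stop
  → r_1 = 3.7581
beam 2: φ=-90°, α=300°
  cosα=0.5000 sinα=-0.8660 | (2,4) | tMaxX 0.7000 tMaxY 0.7275 | tΔX 2.0000 tΔY 1.1547
    t=0.7000 [x] (3,4) — stop
  → r_2 = 0.7000
beam 3: φ=-45°, α=345°
  cosα=0.9659 sinα=-0.2588 | (2,4) | tMaxX 0.3623 tMaxY 2.4341 | tΔX 1.0353 tΔY 3.8637
    t=0.3623 [x] (3,4) — stop
  → r_3 = 0.3623
beam 4: φ=0°, α=30°
  cosα=0.8660 sinα=0.5000 | (2,4) | tMaxX 0.4041 tMaxY 0.7400 | tΔX 1.1547 tΔY 2.0000
    t=0.4041 [x] (3,4) — stop
  → r_4 = 0.4041
beam 5: φ=45°, α=75°
  cosα=0.2588 sinα=0.9659 | (2,4) | tMaxX 1.3523 tMaxY 0.3831 | tΔX 3.8637 tΔY 1.0353
    t=0.3831 [y] (2,5)
    t=1.3523 [x] (3,5)
    t=1.4183 [y] (3,6) — stop
  → r_5 = 1.4183
beam 6: φ=90°, α=120°
  cosα=-0.5000 sinα=0.8660 | (2,4) | tMaxX 1.3000 tMaxY 0.4272 | tΔX 2.0000 tΔY 1.1547
    t=0.4272 [y] (2,5)
    t=1.3000 [x] (1,5)
    t=1.5819 [y] (1,6) — stop
  → r_6 = 1.5819
beam 7: φ=135°, α=165°
  cosα=-0.9659 sinα=0.2588 | (2,4) | tMaxX 0.6729 tMaxY 1.4296 | tΔX 1.0353 tΔY 3.8637
    t=0.6729 [x] (1,4)
    t=1.4296 [y] (1,5)
    t=1.7082 [x] (0,5) — stop
  → r_7 = 1.7082

ranges = [3.7581, 0.7000, 0.3623, 0.4041, 1.4183, 1.5819, 1.7082]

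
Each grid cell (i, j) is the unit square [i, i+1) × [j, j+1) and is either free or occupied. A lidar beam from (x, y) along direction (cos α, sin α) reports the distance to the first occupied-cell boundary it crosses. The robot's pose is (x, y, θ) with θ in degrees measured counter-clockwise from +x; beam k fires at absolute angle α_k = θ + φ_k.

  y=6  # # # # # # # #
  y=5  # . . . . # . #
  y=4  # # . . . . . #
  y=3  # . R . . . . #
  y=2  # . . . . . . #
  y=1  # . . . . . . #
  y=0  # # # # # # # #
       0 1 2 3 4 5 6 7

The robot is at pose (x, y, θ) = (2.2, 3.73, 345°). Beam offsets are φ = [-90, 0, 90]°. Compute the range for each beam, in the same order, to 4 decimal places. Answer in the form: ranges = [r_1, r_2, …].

ranges = [2.8263, 4.9693, 2.3501]

beam 1: φ=-90°, α=255°
  cosα=-0.2588 sinα=-0.9659 | (2,3) | tMaxX 0.7727 tMaxY 0.7558 | tΔX 3.8637 tΔY 1.0353
    t=0.7558 [y] (2,2)
    t=0.7727 [x] (1,2)
    t=1.7910 [y] (1,1)
    t=2.8263 [y] (1,0) — stop
  → r_1 = 2.8263
beam 2: φ=0°, α=345°
  cosα=0.9659 sinα=-0.2588 | (2,3) | tMaxX 0.8282 tMaxY 2.8205 | tΔX 1.0353 tΔY 3.8637
    t=0.8282 [x] (3,3)
    t=1.8635 [x] (4,3)
    t=2.8205 [y] (4,2)
    t=2.8988 [x] (5,2)
    t=3.9340 [x] (6,2)
    t=4.9693 [x] (7,2) — stop
  → r_2 = 4.9693
beam 3: φ=90°, α=75°
  cosα=0.2588 sinα=0.9659 | (2,3) | tMaxX 3.0910 tMaxY 0.2795 | tΔX 3.8637 tΔY 1.0353
    t=0.2795 [y] (2,4)
    t=1.3148 [y] (2,5)
    t=2.3501 [y] (2,6) — stop
  → r_3 = 2.3501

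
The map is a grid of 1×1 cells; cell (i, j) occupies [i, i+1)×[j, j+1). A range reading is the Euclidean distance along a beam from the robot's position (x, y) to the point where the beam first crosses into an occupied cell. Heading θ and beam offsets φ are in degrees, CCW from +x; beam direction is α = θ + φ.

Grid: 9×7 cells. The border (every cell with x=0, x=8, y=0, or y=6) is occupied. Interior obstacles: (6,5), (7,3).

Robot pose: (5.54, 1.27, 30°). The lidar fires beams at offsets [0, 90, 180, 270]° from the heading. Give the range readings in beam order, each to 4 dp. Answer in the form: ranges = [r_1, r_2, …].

beam 1: φ=0°, α=30°
  cosα=0.8660 sinα=0.5000 | (5,1) | tMaxX 0.5312 tMaxY 1.4600 | tΔX 1.1547 tΔY 2.0000
    t=0.5312 [x] (6,1)
    t=1.4600 [y] (6,2)
    t=1.6859 [x] (7,2)
    t=2.8406 [x] (8,2) — stop
  → r_1 = 2.8406
beam 2: φ=90°, α=120°
  cosα=-0.5000 sinα=0.8660 | (5,1) | tMaxX 1.0800 tMaxY 0.8429 | tΔX 2.0000 tΔY 1.1547
    t=0.8429 [y] (5,2)
    t=1.0800 [x] (4,2)
    t=1.9976 [y] (4,3)
    t=3.0800 [x] (3,3)
    t=3.1523 [y] (3,4)
    t=4.3070 [y] (3,5)
    t=5.0800 [x] (2,5)
    t=5.4617 [y] (2,6) — stop
  → r_2 = 5.4617
beam 3: φ=180°, α=210°
  cosα=-0.8660 sinα=-0.5000 | (5,1) | tMaxX 0.6235 tMaxY 0.5400 | tΔX 1.1547 tΔY 2.0000
    t=0.5400 [y] (5,0) — stop
  → r_3 = 0.5400
beam 4: φ=270°, α=300°
  cosα=0.5000 sinα=-0.8660 | (5,1) | tMaxX 0.9200 tMaxY 0.3118 | tΔX 2.0000 tΔY 1.1547
    t=0.3118 [y] (5,0) — stop
  → r_4 = 0.3118

ranges = [2.8406, 5.4617, 0.5400, 0.3118]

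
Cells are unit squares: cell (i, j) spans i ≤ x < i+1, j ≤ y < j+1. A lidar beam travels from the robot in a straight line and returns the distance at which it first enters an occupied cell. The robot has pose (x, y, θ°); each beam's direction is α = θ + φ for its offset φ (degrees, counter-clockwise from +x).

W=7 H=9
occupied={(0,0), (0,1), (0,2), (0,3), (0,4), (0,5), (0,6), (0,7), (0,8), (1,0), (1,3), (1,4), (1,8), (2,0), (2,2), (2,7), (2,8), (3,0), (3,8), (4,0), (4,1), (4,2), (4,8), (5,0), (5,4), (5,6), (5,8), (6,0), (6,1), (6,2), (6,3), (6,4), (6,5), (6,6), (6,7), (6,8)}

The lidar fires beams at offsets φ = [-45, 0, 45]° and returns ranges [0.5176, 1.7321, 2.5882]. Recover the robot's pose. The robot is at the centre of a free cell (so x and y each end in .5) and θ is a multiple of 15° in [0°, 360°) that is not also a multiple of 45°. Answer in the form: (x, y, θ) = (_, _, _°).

Enumerate (i+0.5, j+0.5, θ) over the 27 free cells and 16 admissible headings. For each, cast all 3 beams and compare to the given ranges.
  (5.5, 7.5, 105°): beam 1 = 0.5774 ≠ 0.5176 ✗
  (3.5, 4.5, 15°): beam 1 = 2.8868 ≠ 0.5176 ✗
  (3.5, 6.5, 30°): beam 1 = 1.5529 ≠ 0.5176 ✗
  (2.5, 5.5, 15°): beam 1 = 2.8868 ≠ 0.5176 ✗
  …
  (2.5, 3.5, 330°): r_1=0.5176, r_2=1.7321, r_3=2.5882 — all match ✓
Unique over the lattice → pose = (2.5, 3.5, 330°).

(x, y, θ) = (2.5, 3.5, 330°)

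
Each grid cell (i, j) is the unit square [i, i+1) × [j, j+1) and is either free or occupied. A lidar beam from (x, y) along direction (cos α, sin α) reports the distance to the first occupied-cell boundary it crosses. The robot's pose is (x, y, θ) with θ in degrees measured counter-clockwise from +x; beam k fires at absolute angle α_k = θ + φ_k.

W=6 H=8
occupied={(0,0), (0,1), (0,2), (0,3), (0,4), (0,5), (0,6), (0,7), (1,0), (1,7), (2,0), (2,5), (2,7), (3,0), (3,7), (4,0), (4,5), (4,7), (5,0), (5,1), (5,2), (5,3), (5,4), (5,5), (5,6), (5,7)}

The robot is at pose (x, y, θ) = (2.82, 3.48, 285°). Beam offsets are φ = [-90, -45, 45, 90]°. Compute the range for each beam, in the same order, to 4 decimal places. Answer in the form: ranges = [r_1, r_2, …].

ranges = [1.8842, 2.8637, 2.5172, 2.2569]

beam 1: φ=-90°, α=195°
  dir = (cos 195°, sin 195°) = (-0.9659, -0.2588); from cell (2,3)
  next x-line at t=0.8489, next y-line at t=1.8546; Δt_x=1.0353, Δt_y=3.8637
    x: enter (1,3) at t=0.8489
    y: enter (1,2) at t=1.8546
    x: enter (0,2) at t=1.8842 ← occupied
  → r_1 = 1.8842
beam 2: φ=-45°, α=240°
  dir = (cos 240°, sin 240°) = (-0.5000, -0.8660); from cell (2,3)
  next x-line at t=1.6400, next y-line at t=0.5543; Δt_x=2.0000, Δt_y=1.1547
    y: enter (2,2) at t=0.5543
    x: enter (1,2) at t=1.6400
    y: enter (1,1) at t=1.7090
    y: enter (1,0) at t=2.8637 ← occupied
  → r_2 = 2.8637
beam 3: φ=45°, α=330°
  dir = (cos 330°, sin 330°) = (0.8660, -0.5000); from cell (2,3)
  next x-line at t=0.2078, next y-line at t=0.9600; Δt_x=1.1547, Δt_y=2.0000
    x: enter (3,3) at t=0.2078
    y: enter (3,2) at t=0.9600
    x: enter (4,2) at t=1.3625
    x: enter (5,2) at t=2.5172 ← occupied
  → r_3 = 2.5172
beam 4: φ=90°, α=15°
  dir = (cos 15°, sin 15°) = (0.9659, 0.2588); from cell (2,3)
  next x-line at t=0.1863, next y-line at t=2.0091; Δt_x=1.0353, Δt_y=3.8637
    x: enter (3,3) at t=0.1863
    x: enter (4,3) at t=1.2216
    y: enter (4,4) at t=2.0091
    x: enter (5,4) at t=2.2569 ← occupied
  → r_4 = 2.2569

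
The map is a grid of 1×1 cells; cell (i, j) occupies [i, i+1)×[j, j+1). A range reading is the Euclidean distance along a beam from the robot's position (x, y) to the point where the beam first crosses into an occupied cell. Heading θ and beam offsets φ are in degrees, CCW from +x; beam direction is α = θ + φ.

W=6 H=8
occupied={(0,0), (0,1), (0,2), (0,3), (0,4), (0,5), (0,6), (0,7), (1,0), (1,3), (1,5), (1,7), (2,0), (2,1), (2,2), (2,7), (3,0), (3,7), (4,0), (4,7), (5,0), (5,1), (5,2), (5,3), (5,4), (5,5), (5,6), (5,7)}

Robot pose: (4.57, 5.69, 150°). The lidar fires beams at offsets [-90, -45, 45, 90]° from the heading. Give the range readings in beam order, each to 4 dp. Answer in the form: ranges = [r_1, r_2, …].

ranges = [0.8600, 1.3562, 2.6607, 3.1400]

beam 1: φ=-90°, α=60°
  cosα=0.5000 sinα=0.8660 | (4,5) | tMaxX 0.8600 tMaxY 0.3580 | tΔX 2.0000 tΔY 1.1547
    t=0.3580 [y] (4,6)
    t=0.8600 [x] (5,6) — stop
  → r_1 = 0.8600
beam 2: φ=-45°, α=105°
  cosα=-0.2588 sinα=0.9659 | (4,5) | tMaxX 2.2023 tMaxY 0.3209 | tΔX 3.8637 tΔY 1.0353
    t=0.3209 [y] (4,6)
    t=1.3562 [y] (4,7) — stop
  → r_2 = 1.3562
beam 3: φ=45°, α=195°
  cosα=-0.9659 sinα=-0.2588 | (4,5) | tMaxX 0.5901 tMaxY 2.6660 | tΔX 1.0353 tΔY 3.8637
    t=0.5901 [x] (3,5)
    t=1.6254 [x] (2,5)
    t=2.6607 [x] (1,5) — stop
  → r_3 = 2.6607
beam 4: φ=90°, α=240°
  cosα=-0.5000 sinα=-0.8660 | (4,5) | tMaxX 1.1400 tMaxY 0.7967 | tΔX 2.0000 tΔY 1.1547
    t=0.7967 [y] (4,4)
    t=1.1400 [x] (3,4)
    t=1.9514 [y] (3,3)
    t=3.1061 [y] (3,2)
    t=3.1400 [x] (2,2) — stop
  → r_4 = 3.1400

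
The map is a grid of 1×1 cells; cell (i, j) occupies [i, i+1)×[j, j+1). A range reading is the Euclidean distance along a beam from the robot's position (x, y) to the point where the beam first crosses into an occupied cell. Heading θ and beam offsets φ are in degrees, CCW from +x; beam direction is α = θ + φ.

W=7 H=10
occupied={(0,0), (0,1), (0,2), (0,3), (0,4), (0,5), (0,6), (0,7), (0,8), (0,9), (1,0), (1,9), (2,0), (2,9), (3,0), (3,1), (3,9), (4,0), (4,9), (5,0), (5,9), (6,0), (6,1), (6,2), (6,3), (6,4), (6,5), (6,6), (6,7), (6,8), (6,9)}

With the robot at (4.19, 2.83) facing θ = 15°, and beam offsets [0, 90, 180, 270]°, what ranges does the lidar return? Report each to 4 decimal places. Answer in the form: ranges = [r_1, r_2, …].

beam 1: φ=0°, α=15°
  direction (0.9659, 0.2588); cell (4,2); t to first gridline: x 0.8386, y 0.6568 (then +1.0353 / +3.8637)
    (4,3) via y @ 0.6568
    (5,3) via x @ 0.8386
    (6,3) via x @ 1.8738  # hit
  → r_1 = 1.8738
beam 2: φ=90°, α=105°
  direction (-0.2588, 0.9659); cell (4,2); t to first gridline: x 0.7341, y 0.1760 (then +3.8637 / +1.0353)
    (4,3) via y @ 0.1760
    (3,3) via x @ 0.7341
    (3,4) via y @ 1.2113
    (3,5) via y @ 2.2465
    (3,6) via y @ 3.2818
    (3,7) via y @ 4.3171
    (2,7) via x @ 4.5978
    (2,8) via y @ 5.3524
    (2,9) via y @ 6.3877  # hit
  → r_2 = 6.3877
beam 3: φ=180°, α=195°
  direction (-0.9659, -0.2588); cell (4,2); t to first gridline: x 0.1967, y 3.2069 (then +1.0353 / +3.8637)
    (3,2) via x @ 0.1967
    (2,2) via x @ 1.2320
    (1,2) via x @ 2.2673
    (1,1) via y @ 3.2069
    (0,1) via x @ 3.3025  # hit
  → r_3 = 3.3025
beam 4: φ=270°, α=285°
  direction (0.2588, -0.9659); cell (4,2); t to first gridline: x 3.1296, y 0.8593 (then +3.8637 / +1.0353)
    (4,1) via y @ 0.8593
    (4,0) via y @ 1.8946  # hit
  → r_4 = 1.8946

ranges = [1.8738, 6.3877, 3.3025, 1.8946]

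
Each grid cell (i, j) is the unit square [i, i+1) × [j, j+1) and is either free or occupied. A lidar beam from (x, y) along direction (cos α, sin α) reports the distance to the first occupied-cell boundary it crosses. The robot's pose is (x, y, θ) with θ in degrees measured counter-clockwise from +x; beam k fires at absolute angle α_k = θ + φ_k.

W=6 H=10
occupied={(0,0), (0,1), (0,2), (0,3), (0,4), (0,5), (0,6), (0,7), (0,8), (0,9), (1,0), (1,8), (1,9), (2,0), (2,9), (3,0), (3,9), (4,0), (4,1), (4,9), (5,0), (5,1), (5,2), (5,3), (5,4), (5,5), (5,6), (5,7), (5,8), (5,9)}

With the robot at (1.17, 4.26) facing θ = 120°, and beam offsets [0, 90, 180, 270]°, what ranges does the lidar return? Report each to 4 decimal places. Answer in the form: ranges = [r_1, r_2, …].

ranges = [0.3400, 0.1963, 3.7643, 4.4225]

beam 1: φ=0°, α=120°
  direction (-0.5000, 0.8660); cell (1,4); t to first gridline: x 0.3400, y 0.8545 (then +2.0000 / +1.1547)
    (0,4) via x @ 0.3400  # hit
  → r_1 = 0.3400
beam 2: φ=90°, α=210°
  direction (-0.8660, -0.5000); cell (1,4); t to first gridline: x 0.1963, y 0.5200 (then +1.1547 / +2.0000)
    (0,4) via x @ 0.1963  # hit
  → r_2 = 0.1963
beam 3: φ=180°, α=300°
  direction (0.5000, -0.8660); cell (1,4); t to first gridline: x 1.6600, y 0.3002 (then +2.0000 / +1.1547)
    (1,3) via y @ 0.3002
    (1,2) via y @ 1.4549
    (2,2) via x @ 1.6600
    (2,1) via y @ 2.6096
    (3,1) via x @ 3.6600
    (3,0) via y @ 3.7643  # hit
  → r_3 = 3.7643
beam 4: φ=270°, α=30°
  direction (0.8660, 0.5000); cell (1,4); t to first gridline: x 0.9584, y 1.4800 (then +1.1547 / +2.0000)
    (2,4) via x @ 0.9584
    (2,5) via y @ 1.4800
    (3,5) via x @ 2.1131
    (4,5) via x @ 3.2678
    (4,6) via y @ 3.4800
    (5,6) via x @ 4.4225  # hit
  → r_4 = 4.4225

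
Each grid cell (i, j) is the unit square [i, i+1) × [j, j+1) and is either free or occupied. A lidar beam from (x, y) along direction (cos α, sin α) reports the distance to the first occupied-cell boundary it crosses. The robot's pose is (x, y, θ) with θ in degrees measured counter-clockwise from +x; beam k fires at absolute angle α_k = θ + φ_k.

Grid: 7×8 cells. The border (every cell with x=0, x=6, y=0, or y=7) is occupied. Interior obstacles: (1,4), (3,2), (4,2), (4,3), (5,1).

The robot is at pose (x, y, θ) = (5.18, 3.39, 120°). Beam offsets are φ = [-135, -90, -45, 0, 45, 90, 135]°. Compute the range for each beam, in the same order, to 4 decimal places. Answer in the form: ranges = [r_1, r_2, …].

beam 1: φ=-135°, α=345°
  cosα=0.9659 sinα=-0.2588 | (5,3) | tMaxX 0.8489 tMaxY 1.5068 | tΔX 1.0353 tΔY 3.8637
    t=0.8489 [x] (6,3) — stop
  → r_1 = 0.8489
beam 2: φ=-90°, α=30°
  cosα=0.8660 sinα=0.5000 | (5,3) | tMaxX 0.9469 tMaxY 1.2200 | tΔX 1.1547 tΔY 2.0000
    t=0.9469 [x] (6,3) — stop
  → r_2 = 0.9469
beam 3: φ=-45°, α=75°
  cosα=0.2588 sinα=0.9659 | (5,3) | tMaxX 3.1682 tMaxY 0.6315 | tΔX 3.8637 tΔY 1.0353
    t=0.6315 [y] (5,4)
    t=1.6668 [y] (5,5)
    t=2.7021 [y] (5,6)
    t=3.1682 [x] (6,6) — stop
  → r_3 = 3.1682
beam 4: φ=0°, α=120°
  cosα=-0.5000 sinα=0.8660 | (5,3) | tMaxX 0.3600 tMaxY 0.7044 | tΔX 2.0000 tΔY 1.1547
    t=0.3600 [x] (4,3) — stop
  → r_4 = 0.3600
beam 5: φ=45°, α=165°
  cosα=-0.9659 sinα=0.2588 | (5,3) | tMaxX 0.1863 tMaxY 2.3569 | tΔX 1.0353 tΔY 3.8637
    t=0.1863 [x] (4,3) — stop
  → r_5 = 0.1863
beam 6: φ=90°, α=210°
  cosα=-0.8660 sinα=-0.5000 | (5,3) | tMaxX 0.2078 tMaxY 0.7800 | tΔX 1.1547 tΔY 2.0000
    t=0.2078 [x] (4,3) — stop
  → r_6 = 0.2078
beam 7: φ=135°, α=255°
  cosα=-0.2588 sinα=-0.9659 | (5,3) | tMaxX 0.6955 tMaxY 0.4038 | tΔX 3.8637 tΔY 1.0353
    t=0.4038 [y] (5,2)
    t=0.6955 [x] (4,2) — stop
  → r_7 = 0.6955

ranges = [0.8489, 0.9469, 3.1682, 0.3600, 0.1863, 0.2078, 0.6955]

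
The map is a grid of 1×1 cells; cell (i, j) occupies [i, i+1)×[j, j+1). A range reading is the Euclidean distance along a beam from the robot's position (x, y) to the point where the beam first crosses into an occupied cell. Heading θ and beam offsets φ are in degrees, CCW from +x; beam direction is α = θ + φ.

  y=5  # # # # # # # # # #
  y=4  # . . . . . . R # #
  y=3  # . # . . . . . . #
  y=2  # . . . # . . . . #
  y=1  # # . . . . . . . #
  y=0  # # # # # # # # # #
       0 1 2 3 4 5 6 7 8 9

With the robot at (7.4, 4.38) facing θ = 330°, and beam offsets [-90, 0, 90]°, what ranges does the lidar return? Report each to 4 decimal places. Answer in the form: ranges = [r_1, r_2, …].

ranges = [3.9029, 0.6928, 0.7159]

beam 1: φ=-90°, α=240°
  direction (-0.5000, -0.8660); cell (7,4); t to first gridline: x 0.8000, y 0.4388 (then +2.0000 / +1.1547)
    (7,3) via y @ 0.4388
    (6,3) via x @ 0.8000
    (6,2) via y @ 1.5935
    (6,1) via y @ 2.7482
    (5,1) via x @ 2.8000
    (5,0) via y @ 3.9029  # hit
  → r_1 = 3.9029
beam 2: φ=0°, α=330°
  direction (0.8660, -0.5000); cell (7,4); t to first gridline: x 0.6928, y 0.7600 (then +1.1547 / +2.0000)
    (8,4) via x @ 0.6928  # hit
  → r_2 = 0.6928
beam 3: φ=90°, α=60°
  direction (0.5000, 0.8660); cell (7,4); t to first gridline: x 1.2000, y 0.7159 (then +2.0000 / +1.1547)
    (7,5) via y @ 0.7159  # hit
  → r_3 = 0.7159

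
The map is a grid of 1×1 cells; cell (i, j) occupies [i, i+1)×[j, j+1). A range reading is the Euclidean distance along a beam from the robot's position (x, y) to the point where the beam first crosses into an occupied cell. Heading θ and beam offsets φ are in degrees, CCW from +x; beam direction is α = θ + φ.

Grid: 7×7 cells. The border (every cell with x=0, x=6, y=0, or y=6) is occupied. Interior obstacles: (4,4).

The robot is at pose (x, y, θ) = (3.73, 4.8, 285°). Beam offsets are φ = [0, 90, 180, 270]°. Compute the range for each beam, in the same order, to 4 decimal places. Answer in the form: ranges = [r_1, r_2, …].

ranges = [3.9340, 0.2795, 1.2423, 2.8263]

beam 1: φ=0°, α=285°
  d=(0.2588,-0.9659)  start (3,4)  tX=1.0432 tY=0.8282  stride 1/|dx|=3.8637 1/|dy|=1.0353
    cross y-line → (3,3), t=0.8282
    cross x-line → (4,3), t=1.0432
    cross y-line → (4,2), t=1.8635
    cross y-line → (4,1), t=2.8988
    cross y-line → (4,0), t=3.9340 (wall)
  → r_1 = 3.9340
beam 2: φ=90°, α=15°
  d=(0.9659,0.2588)  start (3,4)  tX=0.2795 tY=0.7727  stride 1/|dx|=1.0353 1/|dy|=3.8637
    cross x-line → (4,4), t=0.2795 (wall)
  → r_2 = 0.2795
beam 3: φ=180°, α=105°
  d=(-0.2588,0.9659)  start (3,4)  tX=2.8205 tY=0.2071  stride 1/|dx|=3.8637 1/|dy|=1.0353
    cross y-line → (3,5), t=0.2071
    cross y-line → (3,6), t=1.2423 (wall)
  → r_3 = 1.2423
beam 4: φ=270°, α=195°
  d=(-0.9659,-0.2588)  start (3,4)  tX=0.7558 tY=3.0910  stride 1/|dx|=1.0353 1/|dy|=3.8637
    cross x-line → (2,4), t=0.7558
    cross x-line → (1,4), t=1.7910
    cross x-line → (0,4), t=2.8263 (wall)
  → r_4 = 2.8263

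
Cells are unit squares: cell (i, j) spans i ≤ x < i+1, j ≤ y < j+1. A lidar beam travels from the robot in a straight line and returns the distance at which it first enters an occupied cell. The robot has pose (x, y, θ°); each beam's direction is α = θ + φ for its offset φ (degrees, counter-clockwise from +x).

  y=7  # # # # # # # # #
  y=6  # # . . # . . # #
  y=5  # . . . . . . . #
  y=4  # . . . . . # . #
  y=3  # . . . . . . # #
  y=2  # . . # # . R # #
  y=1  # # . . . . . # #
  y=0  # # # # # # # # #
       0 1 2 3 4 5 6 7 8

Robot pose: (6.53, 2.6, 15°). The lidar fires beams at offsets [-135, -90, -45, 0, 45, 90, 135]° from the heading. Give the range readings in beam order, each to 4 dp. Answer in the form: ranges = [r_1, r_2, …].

ranges = [1.8475, 1.6564, 0.5427, 0.4866, 0.9400, 1.4494, 6.3855]

beam 1: φ=-135°, α=240°
  direction (-0.5000, -0.8660); cell (6,2); t to first gridline: x 1.0600, y 0.6928 (then +2.0000 / +1.1547)
    (6,1) via y @ 0.6928
    (5,1) via x @ 1.0600
    (5,0) via y @ 1.8475  # hit
  → r_1 = 1.8475
beam 2: φ=-90°, α=285°
  direction (0.2588, -0.9659); cell (6,2); t to first gridline: x 1.8159, y 0.6212 (then +3.8637 / +1.0353)
    (6,1) via y @ 0.6212
    (6,0) via y @ 1.6564  # hit
  → r_2 = 1.6564
beam 3: φ=-45°, α=330°
  direction (0.8660, -0.5000); cell (6,2); t to first gridline: x 0.5427, y 1.2000 (then +1.1547 / +2.0000)
    (7,2) via x @ 0.5427  # hit
  → r_3 = 0.5427
beam 4: φ=0°, α=15°
  direction (0.9659, 0.2588); cell (6,2); t to first gridline: x 0.4866, y 1.5455 (then +1.0353 / +3.8637)
    (7,2) via x @ 0.4866  # hit
  → r_4 = 0.4866
beam 5: φ=45°, α=60°
  direction (0.5000, 0.8660); cell (6,2); t to first gridline: x 0.9400, y 0.4619 (then +2.0000 / +1.1547)
    (6,3) via y @ 0.4619
    (7,3) via x @ 0.9400  # hit
  → r_5 = 0.9400
beam 6: φ=90°, α=105°
  direction (-0.2588, 0.9659); cell (6,2); t to first gridline: x 2.0478, y 0.4141 (then +3.8637 / +1.0353)
    (6,3) via y @ 0.4141
    (6,4) via y @ 1.4494  # hit
  → r_6 = 1.4494
beam 7: φ=135°, α=150°
  direction (-0.8660, 0.5000); cell (6,2); t to first gridline: x 0.6120, y 0.8000 (then +1.1547 / +2.0000)
    (5,2) via x @ 0.6120
    (5,3) via y @ 0.8000
    (4,3) via x @ 1.7667
    (4,4) via y @ 2.8000
    (3,4) via x @ 2.9214
    (2,4) via x @ 4.0761
    (2,5) via y @ 4.8000
    (1,5) via x @ 5.2308
    (0,5) via x @ 6.3855  # hit
  → r_7 = 6.3855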